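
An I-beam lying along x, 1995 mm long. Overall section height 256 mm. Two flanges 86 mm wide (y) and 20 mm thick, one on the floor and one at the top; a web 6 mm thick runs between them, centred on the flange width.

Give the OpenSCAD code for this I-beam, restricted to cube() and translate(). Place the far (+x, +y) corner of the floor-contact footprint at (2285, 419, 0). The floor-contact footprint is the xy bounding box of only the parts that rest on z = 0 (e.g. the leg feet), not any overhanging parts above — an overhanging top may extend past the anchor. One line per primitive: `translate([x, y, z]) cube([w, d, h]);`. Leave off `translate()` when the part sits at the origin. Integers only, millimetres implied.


translate([290, 333, 0]) cube([1995, 86, 20]);
translate([290, 373, 20]) cube([1995, 6, 216]);
translate([290, 333, 236]) cube([1995, 86, 20]);


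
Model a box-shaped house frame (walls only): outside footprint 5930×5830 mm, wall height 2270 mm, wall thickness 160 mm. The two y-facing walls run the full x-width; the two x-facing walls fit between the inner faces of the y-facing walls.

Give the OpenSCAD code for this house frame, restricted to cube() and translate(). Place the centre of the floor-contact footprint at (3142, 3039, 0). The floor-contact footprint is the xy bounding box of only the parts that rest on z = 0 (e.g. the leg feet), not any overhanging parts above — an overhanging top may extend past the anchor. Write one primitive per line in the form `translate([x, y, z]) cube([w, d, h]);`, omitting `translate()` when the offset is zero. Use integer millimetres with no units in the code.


translate([177, 124, 0]) cube([5930, 160, 2270]);
translate([177, 5794, 0]) cube([5930, 160, 2270]);
translate([177, 284, 0]) cube([160, 5510, 2270]);
translate([5947, 284, 0]) cube([160, 5510, 2270]);


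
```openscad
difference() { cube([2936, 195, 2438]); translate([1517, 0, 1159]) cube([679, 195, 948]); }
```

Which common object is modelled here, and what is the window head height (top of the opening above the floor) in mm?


A wall with a window opening. The window head height is 2107 mm.

A wall with a rectangular opening subtracted — a window. Sill at z = 1159, opening 948 mm tall, so the head is at 1159 + 948 = 2107 mm.


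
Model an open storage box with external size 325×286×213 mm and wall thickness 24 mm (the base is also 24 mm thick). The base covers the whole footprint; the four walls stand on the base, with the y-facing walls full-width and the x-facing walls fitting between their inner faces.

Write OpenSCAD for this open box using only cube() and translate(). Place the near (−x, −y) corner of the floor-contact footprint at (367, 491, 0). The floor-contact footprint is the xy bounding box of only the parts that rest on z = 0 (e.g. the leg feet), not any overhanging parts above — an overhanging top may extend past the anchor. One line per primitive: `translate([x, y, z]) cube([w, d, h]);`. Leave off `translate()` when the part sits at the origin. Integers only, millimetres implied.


translate([367, 491, 0]) cube([325, 286, 24]);
translate([367, 491, 24]) cube([325, 24, 189]);
translate([367, 753, 24]) cube([325, 24, 189]);
translate([367, 515, 24]) cube([24, 238, 189]);
translate([668, 515, 24]) cube([24, 238, 189]);


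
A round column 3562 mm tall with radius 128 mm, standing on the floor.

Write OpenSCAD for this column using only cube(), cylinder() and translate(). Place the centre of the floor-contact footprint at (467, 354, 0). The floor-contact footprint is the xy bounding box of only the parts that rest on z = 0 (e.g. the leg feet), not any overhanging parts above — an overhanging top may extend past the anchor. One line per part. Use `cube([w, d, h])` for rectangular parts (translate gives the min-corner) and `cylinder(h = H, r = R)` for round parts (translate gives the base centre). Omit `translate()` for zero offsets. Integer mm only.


translate([467, 354, 0]) cylinder(h = 3562, r = 128);


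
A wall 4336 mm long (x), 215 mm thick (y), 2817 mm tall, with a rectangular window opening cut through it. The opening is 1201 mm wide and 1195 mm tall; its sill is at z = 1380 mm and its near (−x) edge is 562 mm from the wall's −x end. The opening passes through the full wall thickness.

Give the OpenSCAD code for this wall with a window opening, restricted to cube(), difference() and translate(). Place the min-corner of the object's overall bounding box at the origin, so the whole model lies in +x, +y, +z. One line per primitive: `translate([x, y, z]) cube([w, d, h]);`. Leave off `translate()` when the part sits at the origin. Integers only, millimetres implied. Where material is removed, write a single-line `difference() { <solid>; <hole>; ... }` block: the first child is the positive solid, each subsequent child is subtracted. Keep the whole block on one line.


difference() { cube([4336, 215, 2817]); translate([562, 0, 1380]) cube([1201, 215, 1195]); }


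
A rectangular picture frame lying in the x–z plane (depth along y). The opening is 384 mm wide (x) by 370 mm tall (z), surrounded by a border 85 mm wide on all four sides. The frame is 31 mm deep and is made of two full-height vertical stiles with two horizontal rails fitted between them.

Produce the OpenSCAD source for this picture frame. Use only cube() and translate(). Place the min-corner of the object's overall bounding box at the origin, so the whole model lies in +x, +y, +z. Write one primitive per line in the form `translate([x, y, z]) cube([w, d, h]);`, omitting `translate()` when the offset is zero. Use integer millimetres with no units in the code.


cube([85, 31, 540]);
translate([469, 0, 0]) cube([85, 31, 540]);
translate([85, 0, 0]) cube([384, 31, 85]);
translate([85, 0, 455]) cube([384, 31, 85]);


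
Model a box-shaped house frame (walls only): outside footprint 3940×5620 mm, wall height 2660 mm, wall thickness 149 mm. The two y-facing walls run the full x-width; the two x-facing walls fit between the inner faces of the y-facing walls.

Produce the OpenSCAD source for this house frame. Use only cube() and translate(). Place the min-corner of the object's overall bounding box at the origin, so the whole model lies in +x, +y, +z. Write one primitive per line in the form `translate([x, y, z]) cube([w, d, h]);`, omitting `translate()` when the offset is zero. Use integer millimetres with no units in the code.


cube([3940, 149, 2660]);
translate([0, 5471, 0]) cube([3940, 149, 2660]);
translate([0, 149, 0]) cube([149, 5322, 2660]);
translate([3791, 149, 0]) cube([149, 5322, 2660]);


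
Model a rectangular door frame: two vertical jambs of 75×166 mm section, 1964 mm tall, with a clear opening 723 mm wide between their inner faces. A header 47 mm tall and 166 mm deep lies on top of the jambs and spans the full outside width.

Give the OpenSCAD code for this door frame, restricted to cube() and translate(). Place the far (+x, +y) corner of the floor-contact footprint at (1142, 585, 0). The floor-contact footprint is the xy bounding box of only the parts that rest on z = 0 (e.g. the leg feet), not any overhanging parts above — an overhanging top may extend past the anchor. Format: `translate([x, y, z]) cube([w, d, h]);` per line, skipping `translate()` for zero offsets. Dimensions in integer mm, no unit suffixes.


translate([269, 419, 0]) cube([75, 166, 1964]);
translate([1067, 419, 0]) cube([75, 166, 1964]);
translate([269, 419, 1964]) cube([873, 166, 47]);


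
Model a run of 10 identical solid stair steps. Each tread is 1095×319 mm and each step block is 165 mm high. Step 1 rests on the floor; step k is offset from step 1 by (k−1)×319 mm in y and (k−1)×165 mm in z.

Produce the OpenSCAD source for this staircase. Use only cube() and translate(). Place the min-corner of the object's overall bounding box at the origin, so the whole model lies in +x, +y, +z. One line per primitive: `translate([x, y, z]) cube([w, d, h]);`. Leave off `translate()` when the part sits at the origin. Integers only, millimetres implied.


cube([1095, 319, 165]);
translate([0, 319, 165]) cube([1095, 319, 165]);
translate([0, 638, 330]) cube([1095, 319, 165]);
translate([0, 957, 495]) cube([1095, 319, 165]);
translate([0, 1276, 660]) cube([1095, 319, 165]);
translate([0, 1595, 825]) cube([1095, 319, 165]);
translate([0, 1914, 990]) cube([1095, 319, 165]);
translate([0, 2233, 1155]) cube([1095, 319, 165]);
translate([0, 2552, 1320]) cube([1095, 319, 165]);
translate([0, 2871, 1485]) cube([1095, 319, 165]);


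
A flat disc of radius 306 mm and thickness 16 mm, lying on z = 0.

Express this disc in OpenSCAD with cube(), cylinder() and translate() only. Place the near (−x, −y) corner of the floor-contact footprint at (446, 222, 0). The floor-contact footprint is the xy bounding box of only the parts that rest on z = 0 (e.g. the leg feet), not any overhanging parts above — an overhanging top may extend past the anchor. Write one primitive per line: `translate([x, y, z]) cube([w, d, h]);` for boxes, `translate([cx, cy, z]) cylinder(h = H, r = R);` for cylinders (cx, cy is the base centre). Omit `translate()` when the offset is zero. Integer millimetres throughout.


translate([752, 528, 0]) cylinder(h = 16, r = 306);


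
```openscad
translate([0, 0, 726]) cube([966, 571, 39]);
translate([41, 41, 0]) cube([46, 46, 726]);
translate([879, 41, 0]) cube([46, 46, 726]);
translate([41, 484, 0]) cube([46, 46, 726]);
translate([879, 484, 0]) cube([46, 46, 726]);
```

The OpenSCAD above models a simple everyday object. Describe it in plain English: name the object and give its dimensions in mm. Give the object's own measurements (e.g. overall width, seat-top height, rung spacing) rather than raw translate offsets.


A rectangular dining table. The top is 966×571×39 mm with its upper surface at z = 765 mm. It stands on four 46×46 mm square legs, each inset 41 mm from the nearest pair of top edges, running from the floor to the underside of the top.


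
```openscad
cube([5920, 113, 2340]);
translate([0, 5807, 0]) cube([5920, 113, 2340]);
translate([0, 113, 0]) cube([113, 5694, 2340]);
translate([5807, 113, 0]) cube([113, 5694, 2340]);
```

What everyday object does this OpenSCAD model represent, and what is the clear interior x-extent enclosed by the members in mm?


A house (or room) frame. The interior width is 5694 mm.

Four 2340 mm walls enclosing a rectangle with no floor or roof — a room or house frame. Outside width is 5920 mm and wall thickness is 113 mm, so the interior width is 5920 − 2 × 113 = 5694 mm.


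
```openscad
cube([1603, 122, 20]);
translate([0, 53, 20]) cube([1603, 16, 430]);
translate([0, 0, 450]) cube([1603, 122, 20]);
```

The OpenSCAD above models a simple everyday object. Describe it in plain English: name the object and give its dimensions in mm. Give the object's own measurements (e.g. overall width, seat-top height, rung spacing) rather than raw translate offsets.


An I-beam lying along x, 1603 mm long. Overall section height 470 mm. Two flanges 122 mm wide (y) and 20 mm thick, one on the floor and one at the top; a web 16 mm thick runs between them, centred on the flange width.


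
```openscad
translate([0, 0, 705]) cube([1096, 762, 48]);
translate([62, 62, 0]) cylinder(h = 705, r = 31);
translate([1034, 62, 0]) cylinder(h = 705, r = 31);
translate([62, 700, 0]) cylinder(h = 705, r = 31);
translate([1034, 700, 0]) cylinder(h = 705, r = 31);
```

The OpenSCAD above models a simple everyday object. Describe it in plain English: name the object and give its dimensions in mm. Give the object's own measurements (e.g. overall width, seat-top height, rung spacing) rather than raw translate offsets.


A rectangular dining table. The top is 1096×762×48 mm with its upper surface at z = 753 mm. It stands on four round legs of 62 mm diameter, each leg's bounding box inset 31 mm from the nearest pair of top edges, running from the floor to the underside of the top.


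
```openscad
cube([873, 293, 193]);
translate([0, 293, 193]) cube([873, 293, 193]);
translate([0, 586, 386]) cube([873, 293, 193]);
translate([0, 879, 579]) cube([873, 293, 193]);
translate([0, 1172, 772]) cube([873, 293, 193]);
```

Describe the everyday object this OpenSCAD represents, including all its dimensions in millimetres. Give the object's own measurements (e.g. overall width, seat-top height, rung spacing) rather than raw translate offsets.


A straight staircase of 5 solid steps. Each step is 873 mm wide (x), 293 mm deep (y, the going) and 193 mm tall (the rise). The first step rests on the floor; each subsequent step sits one going further in +y and one rise higher in +z, directly behind and above the previous step with no overlap.


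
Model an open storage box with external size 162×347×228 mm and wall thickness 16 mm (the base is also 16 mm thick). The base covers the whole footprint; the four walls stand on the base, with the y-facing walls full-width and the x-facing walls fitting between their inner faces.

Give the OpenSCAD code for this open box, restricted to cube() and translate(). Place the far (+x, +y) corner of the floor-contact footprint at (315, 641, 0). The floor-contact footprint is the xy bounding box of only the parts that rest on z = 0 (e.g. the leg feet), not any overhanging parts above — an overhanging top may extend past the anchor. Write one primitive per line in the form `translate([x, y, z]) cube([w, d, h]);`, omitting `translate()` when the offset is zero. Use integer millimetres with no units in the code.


translate([153, 294, 0]) cube([162, 347, 16]);
translate([153, 294, 16]) cube([162, 16, 212]);
translate([153, 625, 16]) cube([162, 16, 212]);
translate([153, 310, 16]) cube([16, 315, 212]);
translate([299, 310, 16]) cube([16, 315, 212]);


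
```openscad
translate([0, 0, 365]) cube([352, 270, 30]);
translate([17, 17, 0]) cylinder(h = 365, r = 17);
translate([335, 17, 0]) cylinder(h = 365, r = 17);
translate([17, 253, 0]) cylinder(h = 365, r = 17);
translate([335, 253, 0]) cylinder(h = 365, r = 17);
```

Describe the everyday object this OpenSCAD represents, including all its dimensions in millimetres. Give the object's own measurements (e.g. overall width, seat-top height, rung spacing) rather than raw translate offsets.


A four-legged stool. The seat is a 352×270×30 mm slab whose top surface is at z = 395 mm; four round legs, each 34 mm in diameter, run from the floor (z = 0) to the underside of the seat, each leg's axis is inset half a diameter from the nearest pair of seat edges (so the leg's bounding box is flush with the corner).


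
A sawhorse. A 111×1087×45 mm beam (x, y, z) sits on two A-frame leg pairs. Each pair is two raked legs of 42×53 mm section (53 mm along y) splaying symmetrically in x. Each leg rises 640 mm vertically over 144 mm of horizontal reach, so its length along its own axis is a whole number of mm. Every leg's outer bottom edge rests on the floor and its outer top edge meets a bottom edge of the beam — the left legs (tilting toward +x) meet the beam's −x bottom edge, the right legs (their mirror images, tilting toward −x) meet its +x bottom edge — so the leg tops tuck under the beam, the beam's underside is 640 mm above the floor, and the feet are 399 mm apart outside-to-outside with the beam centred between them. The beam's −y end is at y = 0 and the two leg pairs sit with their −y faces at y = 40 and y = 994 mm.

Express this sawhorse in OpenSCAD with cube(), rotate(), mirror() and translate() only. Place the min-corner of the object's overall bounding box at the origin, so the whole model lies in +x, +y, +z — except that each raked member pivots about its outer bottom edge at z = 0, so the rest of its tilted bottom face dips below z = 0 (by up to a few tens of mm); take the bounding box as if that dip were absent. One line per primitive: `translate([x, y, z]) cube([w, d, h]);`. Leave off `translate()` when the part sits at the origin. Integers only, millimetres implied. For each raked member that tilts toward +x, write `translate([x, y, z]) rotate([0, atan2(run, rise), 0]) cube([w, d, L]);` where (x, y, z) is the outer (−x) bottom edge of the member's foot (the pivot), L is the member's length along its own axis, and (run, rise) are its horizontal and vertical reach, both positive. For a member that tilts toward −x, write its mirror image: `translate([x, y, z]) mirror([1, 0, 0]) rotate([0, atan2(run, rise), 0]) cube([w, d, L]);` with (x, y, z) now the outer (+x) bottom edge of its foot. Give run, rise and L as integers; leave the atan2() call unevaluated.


// leg length = √(144² + 640²) = 656
// right-leg outer foot x = 2·144 + 111 = 399
// beam min-corner = (144, 0, 640)
translate([144, 0, 640]) cube([111, 1087, 45]);
translate([0, 40, 0]) rotate([0, atan2(144, 640), 0]) cube([42, 53, 656]);
translate([399, 40, 0]) mirror([1, 0, 0]) rotate([0, atan2(144, 640), 0]) cube([42, 53, 656]);
translate([0, 994, 0]) rotate([0, atan2(144, 640), 0]) cube([42, 53, 656]);
translate([399, 994, 0]) mirror([1, 0, 0]) rotate([0, atan2(144, 640), 0]) cube([42, 53, 656]);


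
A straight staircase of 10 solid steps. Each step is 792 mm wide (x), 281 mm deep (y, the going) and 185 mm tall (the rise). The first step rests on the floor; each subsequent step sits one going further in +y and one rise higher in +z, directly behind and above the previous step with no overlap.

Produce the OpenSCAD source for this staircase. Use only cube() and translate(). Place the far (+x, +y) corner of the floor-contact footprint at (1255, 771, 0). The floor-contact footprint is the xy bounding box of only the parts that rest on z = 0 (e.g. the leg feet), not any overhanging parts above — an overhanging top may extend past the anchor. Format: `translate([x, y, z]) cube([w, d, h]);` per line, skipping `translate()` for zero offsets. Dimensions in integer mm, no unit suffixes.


translate([463, 490, 0]) cube([792, 281, 185]);
translate([463, 771, 185]) cube([792, 281, 185]);
translate([463, 1052, 370]) cube([792, 281, 185]);
translate([463, 1333, 555]) cube([792, 281, 185]);
translate([463, 1614, 740]) cube([792, 281, 185]);
translate([463, 1895, 925]) cube([792, 281, 185]);
translate([463, 2176, 1110]) cube([792, 281, 185]);
translate([463, 2457, 1295]) cube([792, 281, 185]);
translate([463, 2738, 1480]) cube([792, 281, 185]);
translate([463, 3019, 1665]) cube([792, 281, 185]);


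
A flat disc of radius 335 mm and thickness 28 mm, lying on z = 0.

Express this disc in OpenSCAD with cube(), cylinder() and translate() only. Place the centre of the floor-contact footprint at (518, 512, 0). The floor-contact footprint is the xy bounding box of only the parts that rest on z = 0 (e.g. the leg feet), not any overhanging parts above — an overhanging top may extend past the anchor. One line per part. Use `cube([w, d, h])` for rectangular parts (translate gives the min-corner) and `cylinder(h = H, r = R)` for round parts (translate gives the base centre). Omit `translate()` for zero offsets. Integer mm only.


translate([518, 512, 0]) cylinder(h = 28, r = 335);


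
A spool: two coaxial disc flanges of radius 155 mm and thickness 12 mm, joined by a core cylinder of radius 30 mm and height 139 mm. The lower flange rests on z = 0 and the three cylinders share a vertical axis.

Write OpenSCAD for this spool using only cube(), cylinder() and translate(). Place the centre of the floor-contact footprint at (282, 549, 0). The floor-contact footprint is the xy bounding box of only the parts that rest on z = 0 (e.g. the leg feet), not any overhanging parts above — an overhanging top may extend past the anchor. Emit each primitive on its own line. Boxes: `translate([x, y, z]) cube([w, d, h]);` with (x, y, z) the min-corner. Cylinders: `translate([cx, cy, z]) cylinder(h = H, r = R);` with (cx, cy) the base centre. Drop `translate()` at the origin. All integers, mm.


translate([282, 549, 0]) cylinder(h = 12, r = 155);
translate([282, 549, 12]) cylinder(h = 139, r = 30);
translate([282, 549, 151]) cylinder(h = 12, r = 155);


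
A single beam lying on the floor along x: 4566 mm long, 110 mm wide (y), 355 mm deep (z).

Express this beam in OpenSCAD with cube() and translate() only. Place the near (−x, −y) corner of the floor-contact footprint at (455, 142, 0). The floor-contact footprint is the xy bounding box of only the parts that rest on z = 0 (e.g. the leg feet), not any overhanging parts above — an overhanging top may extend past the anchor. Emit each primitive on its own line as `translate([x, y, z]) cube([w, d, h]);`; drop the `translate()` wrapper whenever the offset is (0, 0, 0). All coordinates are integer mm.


translate([455, 142, 0]) cube([4566, 110, 355]);


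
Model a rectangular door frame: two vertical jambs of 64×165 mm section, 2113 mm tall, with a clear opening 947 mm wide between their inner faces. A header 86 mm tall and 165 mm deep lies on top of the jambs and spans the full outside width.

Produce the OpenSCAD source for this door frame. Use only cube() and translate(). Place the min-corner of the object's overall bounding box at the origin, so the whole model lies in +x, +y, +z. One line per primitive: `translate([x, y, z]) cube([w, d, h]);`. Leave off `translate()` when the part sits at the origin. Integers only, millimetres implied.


cube([64, 165, 2113]);
translate([1011, 0, 0]) cube([64, 165, 2113]);
translate([0, 0, 2113]) cube([1075, 165, 86]);


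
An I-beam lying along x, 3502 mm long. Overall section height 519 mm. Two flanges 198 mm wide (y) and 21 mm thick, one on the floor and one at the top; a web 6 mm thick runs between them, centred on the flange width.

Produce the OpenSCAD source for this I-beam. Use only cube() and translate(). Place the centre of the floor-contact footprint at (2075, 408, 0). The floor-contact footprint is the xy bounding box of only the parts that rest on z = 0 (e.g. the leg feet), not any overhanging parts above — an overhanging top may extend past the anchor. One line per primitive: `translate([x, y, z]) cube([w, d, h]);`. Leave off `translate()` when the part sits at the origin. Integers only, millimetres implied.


translate([324, 309, 0]) cube([3502, 198, 21]);
translate([324, 405, 21]) cube([3502, 6, 477]);
translate([324, 309, 498]) cube([3502, 198, 21]);


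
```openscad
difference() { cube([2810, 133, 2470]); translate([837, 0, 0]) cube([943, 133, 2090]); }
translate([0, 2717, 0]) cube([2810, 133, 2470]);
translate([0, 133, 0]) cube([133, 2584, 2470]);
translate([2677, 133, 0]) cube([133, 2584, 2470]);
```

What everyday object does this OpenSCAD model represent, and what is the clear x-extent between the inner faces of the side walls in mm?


A single room. The interior width is 2544 mm.

Four walls enclosing a rectangle with a door in the front wall — a room. Outside width 2810 minus two 133 mm walls gives 2544 mm.


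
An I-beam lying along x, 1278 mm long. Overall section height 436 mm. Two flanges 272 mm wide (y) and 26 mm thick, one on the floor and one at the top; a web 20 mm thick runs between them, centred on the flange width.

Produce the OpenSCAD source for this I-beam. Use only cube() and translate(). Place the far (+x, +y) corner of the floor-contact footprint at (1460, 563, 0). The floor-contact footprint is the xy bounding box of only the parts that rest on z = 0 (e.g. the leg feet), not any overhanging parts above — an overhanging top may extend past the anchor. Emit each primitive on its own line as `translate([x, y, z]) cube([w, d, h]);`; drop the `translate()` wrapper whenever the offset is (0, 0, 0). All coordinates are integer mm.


translate([182, 291, 0]) cube([1278, 272, 26]);
translate([182, 417, 26]) cube([1278, 20, 384]);
translate([182, 291, 410]) cube([1278, 272, 26]);


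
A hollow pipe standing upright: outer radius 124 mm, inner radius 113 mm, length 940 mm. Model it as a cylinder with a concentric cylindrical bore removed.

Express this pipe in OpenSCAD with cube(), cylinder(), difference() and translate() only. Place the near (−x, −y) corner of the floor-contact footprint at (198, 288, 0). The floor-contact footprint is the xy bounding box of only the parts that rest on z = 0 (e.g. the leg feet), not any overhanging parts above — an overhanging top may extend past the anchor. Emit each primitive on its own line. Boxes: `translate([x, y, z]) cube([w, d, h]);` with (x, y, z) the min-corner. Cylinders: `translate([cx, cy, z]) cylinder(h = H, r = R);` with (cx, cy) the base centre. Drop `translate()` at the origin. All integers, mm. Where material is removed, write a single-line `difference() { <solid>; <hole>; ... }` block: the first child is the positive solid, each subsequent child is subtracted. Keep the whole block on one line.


difference() { translate([322, 412, 0]) cylinder(h = 940, r = 124); translate([322, 412, 0]) cylinder(h = 940, r = 113); }


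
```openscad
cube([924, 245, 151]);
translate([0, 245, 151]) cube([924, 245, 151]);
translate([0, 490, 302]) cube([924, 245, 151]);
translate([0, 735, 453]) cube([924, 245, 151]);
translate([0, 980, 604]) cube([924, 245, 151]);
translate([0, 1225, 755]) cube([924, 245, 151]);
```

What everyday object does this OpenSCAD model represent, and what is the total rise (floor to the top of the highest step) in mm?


A staircase. The total rise is 906 mm.

6 identical blocks, each offset up and back from the previous — a staircase. Each step is 151 mm tall and there are 6 of them, so the total rise is 6 × 151 = 906 mm.


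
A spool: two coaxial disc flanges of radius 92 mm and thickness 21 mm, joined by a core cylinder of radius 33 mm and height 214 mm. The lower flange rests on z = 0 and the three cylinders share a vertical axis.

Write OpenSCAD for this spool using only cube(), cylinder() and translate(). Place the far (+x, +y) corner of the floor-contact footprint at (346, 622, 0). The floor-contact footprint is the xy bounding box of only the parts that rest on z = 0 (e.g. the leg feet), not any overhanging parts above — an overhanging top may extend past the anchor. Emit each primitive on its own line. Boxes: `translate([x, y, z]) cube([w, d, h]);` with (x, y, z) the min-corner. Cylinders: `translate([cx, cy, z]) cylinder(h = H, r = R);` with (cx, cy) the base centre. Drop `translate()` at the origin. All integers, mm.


translate([254, 530, 0]) cylinder(h = 21, r = 92);
translate([254, 530, 21]) cylinder(h = 214, r = 33);
translate([254, 530, 235]) cylinder(h = 21, r = 92);


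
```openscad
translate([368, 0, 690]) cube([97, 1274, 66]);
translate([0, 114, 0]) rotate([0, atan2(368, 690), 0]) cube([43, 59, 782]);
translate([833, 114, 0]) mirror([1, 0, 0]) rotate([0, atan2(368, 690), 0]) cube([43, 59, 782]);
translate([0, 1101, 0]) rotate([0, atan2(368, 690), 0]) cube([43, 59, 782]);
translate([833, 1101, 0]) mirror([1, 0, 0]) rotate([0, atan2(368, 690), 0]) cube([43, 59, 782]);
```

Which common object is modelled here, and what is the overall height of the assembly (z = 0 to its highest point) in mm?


A sawhorse. The overall height is 756 mm.

A beam across two mirrored pairs of raked legs — a sawhorse. The beam's underside is at z = 690 (matching the legs' vertical rise in atan2(368, 690)) and the beam is 66 mm tall, so its top is at 690 + 66 = 756 mm. The raked legs top out at the beam's underside, so that is the highest point.


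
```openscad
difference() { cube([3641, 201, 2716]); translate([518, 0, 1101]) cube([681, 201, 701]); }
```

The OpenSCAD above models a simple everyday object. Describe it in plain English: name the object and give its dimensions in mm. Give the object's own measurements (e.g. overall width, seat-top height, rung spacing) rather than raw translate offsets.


A wall 3641 mm long (x), 201 mm thick (y), 2716 mm tall, with a rectangular window opening cut through it. The opening is 681 mm wide and 701 mm tall; its sill is at z = 1101 mm and its near (−x) edge is 518 mm from the wall's −x end. The opening passes through the full wall thickness.


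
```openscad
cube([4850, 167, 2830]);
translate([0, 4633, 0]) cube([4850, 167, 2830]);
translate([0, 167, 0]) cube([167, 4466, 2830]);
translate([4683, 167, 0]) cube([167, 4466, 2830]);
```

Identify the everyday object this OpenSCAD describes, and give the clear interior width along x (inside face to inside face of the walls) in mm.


A house (or room) frame. The interior width is 4516 mm.

Four 2830 mm walls enclosing a rectangle with no floor or roof — a room or house frame. Outside width is 4850 mm and wall thickness is 167 mm, so the interior width is 4850 − 2 × 167 = 4516 mm.


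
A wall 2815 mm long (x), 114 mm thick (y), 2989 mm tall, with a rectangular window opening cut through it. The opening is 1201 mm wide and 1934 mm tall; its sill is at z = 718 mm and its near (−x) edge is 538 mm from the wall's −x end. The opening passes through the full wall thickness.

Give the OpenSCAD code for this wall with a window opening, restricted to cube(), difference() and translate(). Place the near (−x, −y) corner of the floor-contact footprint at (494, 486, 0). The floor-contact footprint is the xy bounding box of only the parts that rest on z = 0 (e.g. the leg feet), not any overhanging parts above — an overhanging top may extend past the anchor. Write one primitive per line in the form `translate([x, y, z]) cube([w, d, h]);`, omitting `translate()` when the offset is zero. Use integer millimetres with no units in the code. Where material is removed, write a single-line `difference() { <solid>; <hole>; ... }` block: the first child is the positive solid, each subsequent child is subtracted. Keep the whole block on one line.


difference() { translate([494, 486, 0]) cube([2815, 114, 2989]); translate([1032, 486, 718]) cube([1201, 114, 1934]); }


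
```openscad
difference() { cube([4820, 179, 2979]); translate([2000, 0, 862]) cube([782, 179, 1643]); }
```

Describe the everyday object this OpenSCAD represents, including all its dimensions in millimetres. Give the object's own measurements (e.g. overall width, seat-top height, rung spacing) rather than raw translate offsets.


A wall 4820 mm long (x), 179 mm thick (y), 2979 mm tall, with a rectangular window opening cut through it. The opening is 782 mm wide and 1643 mm tall; its sill is at z = 862 mm and its near (−x) edge is 2000 mm from the wall's −x end. The opening passes through the full wall thickness.


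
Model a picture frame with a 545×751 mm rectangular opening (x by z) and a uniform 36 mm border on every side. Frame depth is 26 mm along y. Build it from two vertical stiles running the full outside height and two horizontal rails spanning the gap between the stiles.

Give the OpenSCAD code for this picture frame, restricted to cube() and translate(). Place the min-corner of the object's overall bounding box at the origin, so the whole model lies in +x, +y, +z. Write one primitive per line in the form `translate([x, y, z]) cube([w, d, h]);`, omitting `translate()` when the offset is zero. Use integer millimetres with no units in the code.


cube([36, 26, 823]);
translate([581, 0, 0]) cube([36, 26, 823]);
translate([36, 0, 0]) cube([545, 26, 36]);
translate([36, 0, 787]) cube([545, 26, 36]);


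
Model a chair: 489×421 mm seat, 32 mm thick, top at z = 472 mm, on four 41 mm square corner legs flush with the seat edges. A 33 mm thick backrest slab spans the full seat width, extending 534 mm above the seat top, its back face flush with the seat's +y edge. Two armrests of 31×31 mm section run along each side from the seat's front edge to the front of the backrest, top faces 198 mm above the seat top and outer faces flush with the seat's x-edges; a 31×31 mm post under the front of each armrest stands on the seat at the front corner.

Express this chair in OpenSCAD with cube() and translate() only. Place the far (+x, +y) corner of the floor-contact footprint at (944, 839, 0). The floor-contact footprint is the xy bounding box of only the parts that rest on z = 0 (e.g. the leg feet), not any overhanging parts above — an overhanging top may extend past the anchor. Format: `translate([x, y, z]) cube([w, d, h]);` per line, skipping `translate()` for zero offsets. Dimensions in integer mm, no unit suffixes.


translate([455, 418, 440]) cube([489, 421, 32]);
translate([455, 418, 0]) cube([41, 41, 440]);
translate([903, 418, 0]) cube([41, 41, 440]);
translate([455, 798, 0]) cube([41, 41, 440]);
translate([903, 798, 0]) cube([41, 41, 440]);
translate([455, 806, 472]) cube([489, 33, 534]);
translate([455, 418, 639]) cube([31, 388, 31]);
translate([913, 418, 639]) cube([31, 388, 31]);
translate([455, 418, 472]) cube([31, 31, 167]);
translate([913, 418, 472]) cube([31, 31, 167]);


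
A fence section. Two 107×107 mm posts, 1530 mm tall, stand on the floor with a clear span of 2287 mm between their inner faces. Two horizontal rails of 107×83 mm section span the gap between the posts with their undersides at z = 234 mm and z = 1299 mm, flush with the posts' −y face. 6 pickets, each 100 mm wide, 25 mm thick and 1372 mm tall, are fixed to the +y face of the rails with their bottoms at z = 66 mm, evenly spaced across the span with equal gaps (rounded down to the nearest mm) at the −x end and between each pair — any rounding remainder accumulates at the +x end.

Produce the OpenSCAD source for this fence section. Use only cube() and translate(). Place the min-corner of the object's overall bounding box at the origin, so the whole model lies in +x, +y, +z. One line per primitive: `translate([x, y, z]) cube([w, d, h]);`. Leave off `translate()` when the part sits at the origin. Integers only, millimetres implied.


cube([107, 107, 1530]);
translate([2394, 0, 0]) cube([107, 107, 1530]);
translate([107, 0, 234]) cube([2287, 107, 83]);
translate([107, 0, 1299]) cube([2287, 107, 83]);
translate([348, 107, 66]) cube([100, 25, 1372]);
translate([689, 107, 66]) cube([100, 25, 1372]);
translate([1030, 107, 66]) cube([100, 25, 1372]);
translate([1371, 107, 66]) cube([100, 25, 1372]);
translate([1712, 107, 66]) cube([100, 25, 1372]);
translate([2053, 107, 66]) cube([100, 25, 1372]);


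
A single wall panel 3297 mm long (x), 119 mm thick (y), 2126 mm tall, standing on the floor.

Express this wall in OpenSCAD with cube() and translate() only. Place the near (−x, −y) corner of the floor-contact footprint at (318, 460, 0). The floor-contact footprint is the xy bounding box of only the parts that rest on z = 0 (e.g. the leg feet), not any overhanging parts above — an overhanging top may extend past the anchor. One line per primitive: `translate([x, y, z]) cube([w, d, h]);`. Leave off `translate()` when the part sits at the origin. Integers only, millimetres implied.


translate([318, 460, 0]) cube([3297, 119, 2126]);


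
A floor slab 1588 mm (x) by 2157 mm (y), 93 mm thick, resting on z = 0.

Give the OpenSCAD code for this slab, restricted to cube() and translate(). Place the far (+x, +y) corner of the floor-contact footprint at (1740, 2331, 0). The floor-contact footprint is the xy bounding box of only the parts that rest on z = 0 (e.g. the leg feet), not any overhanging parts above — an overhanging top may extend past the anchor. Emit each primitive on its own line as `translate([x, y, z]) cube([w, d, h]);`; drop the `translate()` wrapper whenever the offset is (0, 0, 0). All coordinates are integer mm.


translate([152, 174, 0]) cube([1588, 2157, 93]);


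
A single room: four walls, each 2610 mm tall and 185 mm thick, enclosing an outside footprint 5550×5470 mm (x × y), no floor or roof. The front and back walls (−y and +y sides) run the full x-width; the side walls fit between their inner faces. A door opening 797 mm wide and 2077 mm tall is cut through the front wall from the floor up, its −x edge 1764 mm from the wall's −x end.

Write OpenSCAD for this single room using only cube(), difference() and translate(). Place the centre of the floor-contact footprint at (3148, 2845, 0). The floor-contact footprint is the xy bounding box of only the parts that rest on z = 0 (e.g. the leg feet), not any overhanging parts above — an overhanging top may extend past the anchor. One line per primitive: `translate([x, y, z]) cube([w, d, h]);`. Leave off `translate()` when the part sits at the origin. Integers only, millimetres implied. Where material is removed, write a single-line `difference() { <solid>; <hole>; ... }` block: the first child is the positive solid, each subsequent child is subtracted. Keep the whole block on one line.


difference() { translate([373, 110, 0]) cube([5550, 185, 2610]); translate([2137, 110, 0]) cube([797, 185, 2077]); }
translate([373, 5395, 0]) cube([5550, 185, 2610]);
translate([373, 295, 0]) cube([185, 5100, 2610]);
translate([5738, 295, 0]) cube([185, 5100, 2610]);


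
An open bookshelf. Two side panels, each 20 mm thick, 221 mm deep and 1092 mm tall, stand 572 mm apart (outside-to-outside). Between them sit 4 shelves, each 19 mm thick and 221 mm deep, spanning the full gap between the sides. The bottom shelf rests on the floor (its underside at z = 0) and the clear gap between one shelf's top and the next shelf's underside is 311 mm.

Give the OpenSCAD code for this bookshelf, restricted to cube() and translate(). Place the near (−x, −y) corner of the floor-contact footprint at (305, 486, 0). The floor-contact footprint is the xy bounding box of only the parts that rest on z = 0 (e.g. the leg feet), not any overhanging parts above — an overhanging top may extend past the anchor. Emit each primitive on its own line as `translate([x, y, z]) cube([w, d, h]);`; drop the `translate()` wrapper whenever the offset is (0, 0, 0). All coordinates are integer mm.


translate([305, 486, 0]) cube([20, 221, 1092]);
translate([857, 486, 0]) cube([20, 221, 1092]);
translate([325, 486, 0]) cube([532, 221, 19]);
translate([325, 486, 330]) cube([532, 221, 19]);
translate([325, 486, 660]) cube([532, 221, 19]);
translate([325, 486, 990]) cube([532, 221, 19]);


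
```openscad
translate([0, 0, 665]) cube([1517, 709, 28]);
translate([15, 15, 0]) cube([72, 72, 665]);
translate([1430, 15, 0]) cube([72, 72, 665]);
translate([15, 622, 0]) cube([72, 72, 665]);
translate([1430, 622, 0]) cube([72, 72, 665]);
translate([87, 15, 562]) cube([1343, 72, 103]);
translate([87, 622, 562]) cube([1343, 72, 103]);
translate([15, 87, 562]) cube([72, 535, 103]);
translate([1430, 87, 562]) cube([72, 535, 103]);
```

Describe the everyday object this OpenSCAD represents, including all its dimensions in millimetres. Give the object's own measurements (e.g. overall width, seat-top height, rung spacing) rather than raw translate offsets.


A rectangular dining table. The top is 1517×709×28 mm with its upper surface at z = 693 mm. It stands on four 72×72 mm square legs, each inset 15 mm from the nearest pair of top edges, running from the floor to the underside of the top. Four apron rails, 72 mm thick and 103 mm tall, run between adjacent legs with their top edges flush with the underside of the top and their outer faces flush with the legs' outer faces.


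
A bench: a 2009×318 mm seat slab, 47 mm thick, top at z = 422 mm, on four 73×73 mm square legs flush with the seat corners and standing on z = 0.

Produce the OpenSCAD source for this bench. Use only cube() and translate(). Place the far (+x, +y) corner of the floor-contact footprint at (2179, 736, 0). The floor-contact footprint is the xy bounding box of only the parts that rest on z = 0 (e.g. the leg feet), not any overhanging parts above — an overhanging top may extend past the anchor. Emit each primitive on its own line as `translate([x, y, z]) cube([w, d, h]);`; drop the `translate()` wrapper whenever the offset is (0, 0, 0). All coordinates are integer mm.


translate([170, 418, 375]) cube([2009, 318, 47]);
translate([170, 418, 0]) cube([73, 73, 375]);
translate([170, 663, 0]) cube([73, 73, 375]);
translate([2106, 418, 0]) cube([73, 73, 375]);
translate([2106, 663, 0]) cube([73, 73, 375]);


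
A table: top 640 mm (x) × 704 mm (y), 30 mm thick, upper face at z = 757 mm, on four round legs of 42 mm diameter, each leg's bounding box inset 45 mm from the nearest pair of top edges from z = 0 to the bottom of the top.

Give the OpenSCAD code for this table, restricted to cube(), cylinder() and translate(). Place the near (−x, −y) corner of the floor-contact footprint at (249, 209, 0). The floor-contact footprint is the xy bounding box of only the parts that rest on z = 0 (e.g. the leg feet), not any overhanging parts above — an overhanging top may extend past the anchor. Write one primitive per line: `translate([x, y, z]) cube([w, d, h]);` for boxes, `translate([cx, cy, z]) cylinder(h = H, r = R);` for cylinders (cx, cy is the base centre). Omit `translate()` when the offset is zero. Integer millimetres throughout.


translate([204, 164, 727]) cube([640, 704, 30]);
translate([270, 230, 0]) cylinder(h = 727, r = 21);
translate([778, 230, 0]) cylinder(h = 727, r = 21);
translate([270, 802, 0]) cylinder(h = 727, r = 21);
translate([778, 802, 0]) cylinder(h = 727, r = 21);
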